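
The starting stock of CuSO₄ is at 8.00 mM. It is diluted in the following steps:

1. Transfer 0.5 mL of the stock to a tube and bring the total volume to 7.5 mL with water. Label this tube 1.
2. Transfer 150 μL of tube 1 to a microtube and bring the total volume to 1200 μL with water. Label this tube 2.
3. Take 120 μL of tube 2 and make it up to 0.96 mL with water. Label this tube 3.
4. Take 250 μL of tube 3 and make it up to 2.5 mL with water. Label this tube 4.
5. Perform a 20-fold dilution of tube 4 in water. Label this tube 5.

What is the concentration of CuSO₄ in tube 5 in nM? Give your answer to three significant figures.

Step 1: 0.5 mL brought to 7.5 mL → factor 7.5/0.5 = 15
Step 2: 150 μL brought to 1200 μL → factor 1200/150 = 8
Step 3: 120 μL brought to 0.96 mL → factor 960/120 = 8
Step 4: 250 μL brought to 2.5 mL → factor 2500/250 = 10
Step 5: 20-fold → factor 20
Overall dilution factor = 15 × 8 × 8 × 10 × 20 = 1.92 × 10^5
Final = 8.00 mM / 1.92 × 10^5 = 4.167 × 10^-5 mM = 41.7 nM

41.7 nM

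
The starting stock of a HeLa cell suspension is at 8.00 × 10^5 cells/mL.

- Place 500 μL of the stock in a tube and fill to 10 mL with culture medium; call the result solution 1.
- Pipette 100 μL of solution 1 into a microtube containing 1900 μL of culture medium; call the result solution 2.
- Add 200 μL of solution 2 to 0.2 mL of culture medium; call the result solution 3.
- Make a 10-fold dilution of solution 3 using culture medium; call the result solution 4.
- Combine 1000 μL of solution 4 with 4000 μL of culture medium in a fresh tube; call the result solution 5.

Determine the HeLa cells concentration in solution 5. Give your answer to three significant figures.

Step 1: 500 μL brought to 10 mL → factor 10000/500 = 20
Step 2: 100 μL + 1900 μL = 2000 μL total → factor 2000/100 = 20
Step 3: 200 μL + 0.2 mL = 400 μL total → factor 400/200 = 2
Step 4: 10-fold → factor 10
Step 5: 1000 μL + 4000 μL = 5000 μL total → factor 5000/1000 = 5
Overall dilution factor = 20 × 20 × 2 × 10 × 5 = 40000
Final = 8.00 × 10^5 cells/mL / 40000 = 20.0 cells/mL

20.0 cells/mL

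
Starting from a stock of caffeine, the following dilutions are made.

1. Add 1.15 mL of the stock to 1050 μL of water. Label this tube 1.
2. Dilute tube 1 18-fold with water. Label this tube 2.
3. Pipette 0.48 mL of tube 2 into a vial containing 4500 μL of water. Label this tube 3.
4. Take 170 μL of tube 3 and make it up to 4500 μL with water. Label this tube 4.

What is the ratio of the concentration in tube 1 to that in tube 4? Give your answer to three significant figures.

Step 1: 1.15 mL + 1050 μL = 2.2 mL total → factor 2.2/1.15 = 1.913
Step 2: 18-fold → factor 18
Step 3: 0.48 mL + 4500 μL = 4.98 mL total → factor 4.98/0.48 = 10.375
Step 4: 170 μL brought to 4500 μL → factor 4500/170 = 26.471
Dilution factor to tube 1 = 1.913; to tube 4 = 9456.9
[tube 1]/[tube 4] = (factor to tube 4)/(factor to tube 1) = 9456.9/1.913 = 4.94 × 10^3

4.94 × 10^3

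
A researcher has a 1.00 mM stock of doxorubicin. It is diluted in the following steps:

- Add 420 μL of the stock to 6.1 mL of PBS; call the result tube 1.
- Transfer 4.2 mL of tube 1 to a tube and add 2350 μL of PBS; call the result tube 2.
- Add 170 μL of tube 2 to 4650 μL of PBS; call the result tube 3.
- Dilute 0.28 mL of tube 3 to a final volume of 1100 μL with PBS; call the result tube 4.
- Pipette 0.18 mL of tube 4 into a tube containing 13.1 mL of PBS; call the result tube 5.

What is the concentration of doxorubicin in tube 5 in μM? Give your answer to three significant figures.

0.00503 μM

Step 1: 420 μL + 6.1 mL = 6520 μL total → factor 6520/420 = 15.524
Step 2: 4.2 mL + 2350 μL = 6.55 mL total → factor 6.55/4.2 = 1.5595
Step 3: 170 μL + 4650 μL = 4820 μL total → factor 4820/170 = 28.353
Step 4: 0.28 mL brought to 1100 μL → factor 1.1/0.28 = 3.9286
Step 5: 0.18 mL + 13.1 mL = 13.28 mL total → factor 13.28/0.18 = 73.778
Overall dilution factor = 15.524 × 1.5595 × 28.353 × 3.9286 × 73.778 = 1.9895 × 10^5
Final = 1.00 mM / 1.9895 × 10^5 = 5.026 × 10^-6 mM = 0.00503 μM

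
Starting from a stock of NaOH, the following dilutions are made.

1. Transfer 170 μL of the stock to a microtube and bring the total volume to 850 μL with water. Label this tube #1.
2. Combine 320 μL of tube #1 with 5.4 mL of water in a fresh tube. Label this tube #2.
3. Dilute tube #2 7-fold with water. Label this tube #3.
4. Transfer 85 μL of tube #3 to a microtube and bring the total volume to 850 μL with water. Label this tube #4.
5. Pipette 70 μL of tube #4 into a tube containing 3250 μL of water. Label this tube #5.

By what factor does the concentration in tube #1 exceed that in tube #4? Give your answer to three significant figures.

1.25 × 10^3

Step 1: 170 μL brought to 850 μL → factor 850/170 = 5
Step 2: 320 μL + 5.4 mL = 5720 μL total → factor 5720/320 = 17.875
Step 3: 7-fold → factor 7
Step 4: 85 μL brought to 850 μL → factor 850/85 = 10
Dilution factor to tube #1 = 5; to tube #4 = 6256.2
[tube #1]/[tube #4] = (factor to tube #4)/(factor to tube #1) = 6256.2/5 = 1.25 × 10^3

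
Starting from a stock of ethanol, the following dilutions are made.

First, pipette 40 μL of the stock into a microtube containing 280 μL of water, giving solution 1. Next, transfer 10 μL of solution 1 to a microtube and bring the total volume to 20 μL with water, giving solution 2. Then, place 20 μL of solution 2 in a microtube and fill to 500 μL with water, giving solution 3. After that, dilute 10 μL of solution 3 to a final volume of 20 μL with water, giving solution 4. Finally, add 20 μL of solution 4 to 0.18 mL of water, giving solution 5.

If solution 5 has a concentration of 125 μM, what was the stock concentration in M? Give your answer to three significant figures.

Step 1: 40 μL + 280 μL = 320 μL total → factor 320/40 = 8
Step 2: 10 μL brought to 20 μL → factor 20/10 = 2
Step 3: 20 μL brought to 500 μL → factor 500/20 = 25
Step 4: 10 μL brought to 20 μL → factor 20/10 = 2
Step 5: 20 μL + 0.18 mL = 200 μL total → factor 200/20 = 10
Overall dilution factor = 8 × 2 × 25 × 2 × 10 = 8000
Stock = 125 μM × 8000 = 1.000 × 10^6 μM = 1.00 M

1.00 M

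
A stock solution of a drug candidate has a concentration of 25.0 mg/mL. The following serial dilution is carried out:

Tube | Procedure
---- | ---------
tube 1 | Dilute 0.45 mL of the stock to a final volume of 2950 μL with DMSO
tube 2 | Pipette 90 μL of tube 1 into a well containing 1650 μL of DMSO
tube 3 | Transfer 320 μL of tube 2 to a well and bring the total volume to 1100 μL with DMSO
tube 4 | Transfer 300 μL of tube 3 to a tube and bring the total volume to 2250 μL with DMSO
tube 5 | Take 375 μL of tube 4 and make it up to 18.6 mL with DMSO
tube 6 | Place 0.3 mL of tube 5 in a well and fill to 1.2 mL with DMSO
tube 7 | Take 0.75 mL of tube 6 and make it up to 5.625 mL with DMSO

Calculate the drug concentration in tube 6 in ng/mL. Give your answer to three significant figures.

38.6 ng/mL

Step 1: 0.45 mL brought to 2950 μL → factor 2.95/0.45 = 6.5556
Step 2: 90 μL + 1650 μL = 1740 μL total → factor 1740/90 = 19.333
Step 3: 320 μL brought to 1100 μL → factor 1100/320 = 3.4375
Step 4: 300 μL brought to 2250 μL → factor 2250/300 = 7.5
Step 5: 375 μL brought to 18.6 mL → factor 18600/375 = 49.6
Step 6: 0.3 mL brought to 1.2 mL → factor 1.2/0.3 = 4
Dilution factor through tube 6 = 6.5556 × 19.333 × 3.4375 × 7.5 × 49.6 × 4 = 6.4828 × 10^5
[tube 6] = 25.0 mg/mL / 6.4828 × 10^5 = 3.856 × 10^-5 mg/mL = 38.6 ng/mL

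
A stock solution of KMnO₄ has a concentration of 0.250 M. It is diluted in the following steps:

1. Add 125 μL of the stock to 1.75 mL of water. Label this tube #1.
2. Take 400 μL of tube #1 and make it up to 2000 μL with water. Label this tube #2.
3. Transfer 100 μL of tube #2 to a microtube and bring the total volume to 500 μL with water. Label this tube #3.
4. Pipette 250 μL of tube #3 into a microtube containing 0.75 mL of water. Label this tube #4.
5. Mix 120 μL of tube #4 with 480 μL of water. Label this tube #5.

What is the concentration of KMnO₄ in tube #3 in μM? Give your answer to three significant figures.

667 μM

Step 1: 125 μL + 1.75 mL = 1875 μL total → factor 1875/125 = 15
Step 2: 400 μL brought to 2000 μL → factor 2000/400 = 5
Step 3: 100 μL brought to 500 μL → factor 500/100 = 5
Dilution factor through tube #3 = 15 × 5 × 5 = 375
[tube #3] = 0.250 M / 375 = 0.0006667 M = 667 μM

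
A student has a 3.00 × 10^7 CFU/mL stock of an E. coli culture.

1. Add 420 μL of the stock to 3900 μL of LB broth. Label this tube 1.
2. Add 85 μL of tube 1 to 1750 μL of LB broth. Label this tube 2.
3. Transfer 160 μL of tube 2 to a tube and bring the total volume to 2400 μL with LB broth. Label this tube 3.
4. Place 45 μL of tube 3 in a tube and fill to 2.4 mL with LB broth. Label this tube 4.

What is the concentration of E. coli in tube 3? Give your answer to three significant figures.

9.01 × 10^3 CFU/mL

Step 1: 420 μL + 3900 μL = 4320 μL total → factor 4320/420 = 10.286
Step 2: 85 μL + 1750 μL = 1835 μL total → factor 1835/85 = 21.588
Step 3: 160 μL brought to 2400 μL → factor 2400/160 = 15
Dilution factor through tube 3 = 10.286 × 21.588 × 15 = 3330.8
[tube 3] = 3.00 × 10^7 CFU/mL / 3330.8 = 9.01 × 10^3 CFU/mL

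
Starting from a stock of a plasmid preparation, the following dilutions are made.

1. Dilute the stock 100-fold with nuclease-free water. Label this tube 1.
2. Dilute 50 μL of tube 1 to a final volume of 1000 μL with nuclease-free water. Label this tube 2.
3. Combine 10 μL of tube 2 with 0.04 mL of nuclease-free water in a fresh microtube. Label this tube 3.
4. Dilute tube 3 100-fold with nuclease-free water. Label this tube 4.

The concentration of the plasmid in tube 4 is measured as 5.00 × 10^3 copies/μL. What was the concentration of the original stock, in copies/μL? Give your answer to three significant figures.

Step 1: 100-fold → factor 100
Step 2: 50 μL brought to 1000 μL → factor 1000/50 = 20
Step 3: 10 μL + 0.04 mL = 50 μL total → factor 50/10 = 5
Step 4: 100-fold → factor 100
Overall dilution factor = 100 × 20 × 5 × 100 = 1 × 10^6
Stock = 5.00 × 10^3 copies/μL × 1 × 10^6 = 5.00 × 10^9 copies/μL

5.00 × 10^9 copies/μL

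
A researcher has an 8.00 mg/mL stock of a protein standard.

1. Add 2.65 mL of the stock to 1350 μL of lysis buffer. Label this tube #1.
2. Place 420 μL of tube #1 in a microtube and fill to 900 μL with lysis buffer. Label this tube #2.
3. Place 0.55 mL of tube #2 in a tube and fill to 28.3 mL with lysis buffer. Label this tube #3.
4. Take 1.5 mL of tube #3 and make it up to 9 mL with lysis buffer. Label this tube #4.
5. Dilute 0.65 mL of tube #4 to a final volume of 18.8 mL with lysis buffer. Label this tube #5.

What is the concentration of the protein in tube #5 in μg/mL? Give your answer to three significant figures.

0.277 μg/mL

Step 1: 2.65 mL + 1350 μL = 4 mL total → factor 4/2.65 = 1.5094
Step 2: 420 μL brought to 900 μL → factor 900/420 = 2.1429
Step 3: 0.55 mL brought to 28.3 mL → factor 28.3/0.55 = 51.455
Step 4: 1.5 mL brought to 9 mL → factor 9/1.5 = 6
Step 5: 0.65 mL brought to 18.8 mL → factor 18.8/0.65 = 28.923
Overall dilution factor = 1.5094 × 2.1429 × 51.455 × 6 × 28.923 = 28882
Final = 8.00 mg/mL / 28882 = 0.0002770 mg/mL = 0.277 μg/mL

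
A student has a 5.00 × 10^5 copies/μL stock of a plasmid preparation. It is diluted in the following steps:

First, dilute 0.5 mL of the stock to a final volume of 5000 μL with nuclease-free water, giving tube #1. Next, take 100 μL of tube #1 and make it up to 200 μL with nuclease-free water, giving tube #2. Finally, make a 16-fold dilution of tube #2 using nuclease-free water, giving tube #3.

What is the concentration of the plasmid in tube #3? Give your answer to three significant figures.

Step 1: 0.5 mL brought to 5000 μL → factor 5/0.5 = 10
Step 2: 100 μL brought to 200 μL → factor 200/100 = 2
Step 3: 16-fold → factor 16
Overall dilution factor = 10 × 2 × 16 = 320
Final = 5.00 × 10^5 copies/μL / 320 = 1.56 × 10^3 copies/μL

1.56 × 10^3 copies/μL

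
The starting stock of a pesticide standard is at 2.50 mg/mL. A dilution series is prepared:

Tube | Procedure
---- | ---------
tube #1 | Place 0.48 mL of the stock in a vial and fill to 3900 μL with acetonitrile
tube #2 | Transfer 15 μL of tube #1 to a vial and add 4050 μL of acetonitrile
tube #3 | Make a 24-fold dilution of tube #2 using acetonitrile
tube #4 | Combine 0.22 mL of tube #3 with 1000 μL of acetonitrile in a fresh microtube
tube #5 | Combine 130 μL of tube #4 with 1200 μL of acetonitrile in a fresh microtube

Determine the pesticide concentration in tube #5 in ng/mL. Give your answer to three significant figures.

Step 1: 0.48 mL brought to 3900 μL → factor 3.9/0.48 = 8.125
Step 2: 15 μL + 4050 μL = 4065 μL total → factor 4065/15 = 271
Step 3: 24-fold → factor 24
Step 4: 0.22 mL + 1000 μL = 1.22 mL total → factor 1.22/0.22 = 5.5455
Step 5: 130 μL + 1200 μL = 1330 μL total → factor 1330/130 = 10.231
Overall dilution factor = 8.125 × 271 × 24 × 5.5455 × 10.231 = 2.9981 × 10^6
Final = 2.50 mg/mL / 2.9981 × 10^6 = 8.339 × 10^-7 mg/mL = 0.834 ng/mL

0.834 ng/mL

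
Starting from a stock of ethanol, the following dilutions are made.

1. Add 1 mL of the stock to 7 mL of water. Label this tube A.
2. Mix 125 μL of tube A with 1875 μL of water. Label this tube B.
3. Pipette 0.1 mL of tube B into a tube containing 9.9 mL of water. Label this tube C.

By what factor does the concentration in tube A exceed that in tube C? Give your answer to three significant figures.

Step 1: 1 mL + 7 mL = 8 mL total → factor 8/1 = 8
Step 2: 125 μL + 1875 μL = 2000 μL total → factor 2000/125 = 16
Step 3: 0.1 mL + 9.9 mL = 10 mL total → factor 10/0.1 = 100
Dilution factor to tube A = 8; to tube C = 12800
[tube A]/[tube C] = (factor to tube C)/(factor to tube A) = 12800/8 = 1.60 × 10^3

1.60 × 10^3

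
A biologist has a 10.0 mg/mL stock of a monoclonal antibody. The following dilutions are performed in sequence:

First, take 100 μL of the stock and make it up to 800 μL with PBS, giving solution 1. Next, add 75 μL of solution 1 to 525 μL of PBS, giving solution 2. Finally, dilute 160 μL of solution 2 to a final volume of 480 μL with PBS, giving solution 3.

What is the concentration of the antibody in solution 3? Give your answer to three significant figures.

Step 1: 100 μL brought to 800 μL → factor 800/100 = 8
Step 2: 75 μL + 525 μL = 600 μL total → factor 600/75 = 8
Step 3: 160 μL brought to 480 μL → factor 480/160 = 3
Overall dilution factor = 8 × 8 × 3 = 192
Final = 10.0 mg/mL / 192 = 0.0521 mg/mL

0.0521 mg/mL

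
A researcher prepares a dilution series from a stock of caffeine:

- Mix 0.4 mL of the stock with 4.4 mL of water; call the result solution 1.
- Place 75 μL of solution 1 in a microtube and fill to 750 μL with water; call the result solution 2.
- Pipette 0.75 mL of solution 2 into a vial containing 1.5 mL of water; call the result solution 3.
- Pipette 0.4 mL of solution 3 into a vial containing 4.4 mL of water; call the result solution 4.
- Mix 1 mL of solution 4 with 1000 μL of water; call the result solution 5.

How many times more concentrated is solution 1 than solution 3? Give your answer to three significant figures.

30.0

Step 1: 0.4 mL + 4.4 mL = 4.8 mL total → factor 4.8/0.4 = 12
Step 2: 75 μL brought to 750 μL → factor 750/75 = 10
Step 3: 0.75 mL + 1.5 mL = 2.25 mL total → factor 2.25/0.75 = 3
Dilution factor to solution 1 = 12; to solution 3 = 360
[solution 1]/[solution 3] = (factor to solution 3)/(factor to solution 1) = 360/12 = 30.0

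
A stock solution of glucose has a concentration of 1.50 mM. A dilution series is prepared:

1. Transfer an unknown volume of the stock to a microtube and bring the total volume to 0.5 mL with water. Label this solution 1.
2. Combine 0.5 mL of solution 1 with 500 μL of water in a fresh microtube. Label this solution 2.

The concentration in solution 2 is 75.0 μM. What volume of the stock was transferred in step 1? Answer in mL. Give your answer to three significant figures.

0.0500 mL

Step 1: v brought to 0.5 mL → factor = 0.5 mL/v
Step 2: 0.5 mL + 500 μL = 1 mL total → factor 1/0.5 = 2
Product of known-step factors = 2
Overall factor = 1.50 mM / (75.0 μM) = 20
Step-1 factor = 20 / 2 = 10
v = 0.5 mL / 10 = 0.0500 mL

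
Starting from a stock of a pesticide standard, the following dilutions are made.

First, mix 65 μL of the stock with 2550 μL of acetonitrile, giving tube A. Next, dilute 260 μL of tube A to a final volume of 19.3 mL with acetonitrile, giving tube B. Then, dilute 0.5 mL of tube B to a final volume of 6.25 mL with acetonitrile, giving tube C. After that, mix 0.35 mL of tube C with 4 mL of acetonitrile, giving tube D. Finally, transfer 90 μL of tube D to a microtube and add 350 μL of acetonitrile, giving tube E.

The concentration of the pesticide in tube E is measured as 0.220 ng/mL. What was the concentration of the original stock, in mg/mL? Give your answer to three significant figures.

Step 1: 65 μL + 2550 μL = 2615 μL total → factor 2615/65 = 40.231
Step 2: 260 μL brought to 19.3 mL → factor 19300/260 = 74.231
Step 3: 0.5 mL brought to 6.25 mL → factor 6.25/0.5 = 12.5
Step 4: 0.35 mL + 4 mL = 4.35 mL total → factor 4.35/0.35 = 12.429
Step 5: 90 μL + 350 μL = 440 μL total → factor 440/90 = 4.8889
Overall dilution factor = 40.231 × 74.231 × 12.5 × 12.429 × 4.8889 = 2.2682 × 10^6
Stock = 0.220 ng/mL × 2.2682 × 10^6 = 4.990 × 10^5 ng/mL = 0.499 mg/mL

0.499 mg/mL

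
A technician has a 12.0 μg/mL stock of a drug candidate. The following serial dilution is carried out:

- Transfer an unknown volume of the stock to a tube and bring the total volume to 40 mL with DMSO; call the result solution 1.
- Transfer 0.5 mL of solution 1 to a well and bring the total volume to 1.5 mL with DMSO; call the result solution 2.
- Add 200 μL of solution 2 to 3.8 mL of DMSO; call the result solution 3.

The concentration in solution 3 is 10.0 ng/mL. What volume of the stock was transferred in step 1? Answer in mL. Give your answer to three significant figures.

Step 1: v brought to 40 mL → factor = 40 mL/v
Step 2: 0.5 mL brought to 1.5 mL → factor 1.5/0.5 = 3
Step 3: 200 μL + 3.8 mL = 4000 μL total → factor 4000/200 = 20
Product of known-step factors = 60
Overall factor = 12.0 μg/mL / (10.0 ng/mL) = 1200
Step-1 factor = 1200 / 60 = 20
v = 40 mL / 20 = 2.00 mL

2.00 mL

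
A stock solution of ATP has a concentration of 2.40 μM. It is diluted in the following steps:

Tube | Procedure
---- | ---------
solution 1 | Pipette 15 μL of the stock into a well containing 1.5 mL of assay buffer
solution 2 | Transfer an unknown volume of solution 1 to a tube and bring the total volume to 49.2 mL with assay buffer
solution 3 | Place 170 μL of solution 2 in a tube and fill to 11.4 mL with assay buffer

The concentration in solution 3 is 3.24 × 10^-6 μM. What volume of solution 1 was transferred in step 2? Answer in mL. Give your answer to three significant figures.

0.450 mL

Step 1: 15 μL + 1.5 mL = 1515 μL total → factor 1515/15 = 101
Step 2: v brought to 49.2 mL → factor = 49.2 mL/v
Step 3: 170 μL brought to 11.4 mL → factor 11400/170 = 67.059
Product of known-step factors = 6772.9
Overall factor = 2.40 μM / (3.24 × 10^-6 μM) = 7.4074 × 10^5
Step-2 factor = 7.4074 × 10^5 / 6772.9 = 109.37
v = 49.2 mL / 109.37 = 0.450 mL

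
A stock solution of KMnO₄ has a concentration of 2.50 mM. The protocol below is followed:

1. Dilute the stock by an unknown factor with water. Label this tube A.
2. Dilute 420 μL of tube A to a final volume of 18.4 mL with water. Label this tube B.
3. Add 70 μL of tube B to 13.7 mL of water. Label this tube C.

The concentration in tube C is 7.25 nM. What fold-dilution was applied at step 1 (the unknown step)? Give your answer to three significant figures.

Step 1: unknown factor x
Step 2: 420 μL brought to 18.4 mL → factor 18400/420 = 43.81
Step 3: 70 μL + 13.7 mL = 13770 μL total → factor 13770/70 = 196.71
Product of known-step factors = 8618
Overall factor = 2.50 mM / (7.25 nM) = 3.4483 × 10^5
x = 3.4483 × 10^5 / 8618 = 40.0

40.0-fold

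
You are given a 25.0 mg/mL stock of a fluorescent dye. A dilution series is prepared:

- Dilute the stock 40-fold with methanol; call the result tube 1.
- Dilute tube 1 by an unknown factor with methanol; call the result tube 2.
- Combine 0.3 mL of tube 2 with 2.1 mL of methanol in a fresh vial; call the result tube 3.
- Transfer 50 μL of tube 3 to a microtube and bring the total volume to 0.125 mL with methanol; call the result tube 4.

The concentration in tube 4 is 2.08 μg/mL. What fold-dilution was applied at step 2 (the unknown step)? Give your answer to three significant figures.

15.0-fold

Step 1: 40-fold → factor 40
Step 2: unknown factor x
Step 3: 0.3 mL + 2.1 mL = 2.4 mL total → factor 2.4/0.3 = 8
Step 4: 50 μL brought to 0.125 mL → factor 125/50 = 2.5
Product of known-step factors = 800
Overall factor = 25.0 mg/mL / (2.08 μg/mL) = 12019
x = 12019 / 800 = 15.0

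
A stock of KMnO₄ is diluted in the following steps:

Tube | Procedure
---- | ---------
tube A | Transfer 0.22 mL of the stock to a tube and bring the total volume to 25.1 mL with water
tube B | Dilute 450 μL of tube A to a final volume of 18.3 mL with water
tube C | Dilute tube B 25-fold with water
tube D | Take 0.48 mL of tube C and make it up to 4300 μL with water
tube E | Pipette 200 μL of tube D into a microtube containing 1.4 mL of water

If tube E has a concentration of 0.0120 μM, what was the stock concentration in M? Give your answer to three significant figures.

0.0998 M

Step 1: 0.22 mL brought to 25.1 mL → factor 25.1/0.22 = 114.09
Step 2: 450 μL brought to 18.3 mL → factor 18300/450 = 40.667
Step 3: 25-fold → factor 25
Step 4: 0.48 mL brought to 4300 μL → factor 4.3/0.48 = 8.9583
Step 5: 200 μL + 1.4 mL = 1600 μL total → factor 1600/200 = 8
Overall dilution factor = 114.09 × 40.667 × 25 × 8.9583 × 8 = 8.3128 × 10^6
Stock = 0.0120 μM × 8.3128 × 10^6 = 9.975 × 10^4 μM = 0.0998 M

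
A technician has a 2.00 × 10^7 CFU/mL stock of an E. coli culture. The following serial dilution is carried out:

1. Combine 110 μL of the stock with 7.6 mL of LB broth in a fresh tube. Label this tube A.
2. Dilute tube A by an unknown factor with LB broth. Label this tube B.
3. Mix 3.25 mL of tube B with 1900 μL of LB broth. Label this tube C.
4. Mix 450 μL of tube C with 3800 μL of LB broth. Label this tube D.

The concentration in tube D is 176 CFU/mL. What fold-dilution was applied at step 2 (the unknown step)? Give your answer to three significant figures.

Step 1: 110 μL + 7.6 mL = 7710 μL total → factor 7710/110 = 70.091
Step 2: unknown factor x
Step 3: 3.25 mL + 1900 μL = 5.15 mL total → factor 5.15/3.25 = 1.5846
Step 4: 450 μL + 3800 μL = 4250 μL total → factor 4250/450 = 9.4444
Product of known-step factors = 1049
Overall factor = 2.00 × 10^7 CFU/mL / (176 CFU/mL) = 1.1364 × 10^5
x = 1.1364 × 10^5 / 1049 = 108

108-fold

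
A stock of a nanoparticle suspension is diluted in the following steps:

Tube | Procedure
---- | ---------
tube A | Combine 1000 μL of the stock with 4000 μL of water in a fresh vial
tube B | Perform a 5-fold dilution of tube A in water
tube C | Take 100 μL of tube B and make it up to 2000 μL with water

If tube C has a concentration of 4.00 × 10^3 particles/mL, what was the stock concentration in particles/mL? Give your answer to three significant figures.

Step 1: 1000 μL + 4000 μL = 5000 μL total → factor 5000/1000 = 5
Step 2: 5-fold → factor 5
Step 3: 100 μL brought to 2000 μL → factor 2000/100 = 20
Overall dilution factor = 5 × 5 × 20 = 500
Stock = 4.00 × 10^3 particles/mL × 500 = 2.00 × 10^6 particles/mL

2.00 × 10^6 particles/mL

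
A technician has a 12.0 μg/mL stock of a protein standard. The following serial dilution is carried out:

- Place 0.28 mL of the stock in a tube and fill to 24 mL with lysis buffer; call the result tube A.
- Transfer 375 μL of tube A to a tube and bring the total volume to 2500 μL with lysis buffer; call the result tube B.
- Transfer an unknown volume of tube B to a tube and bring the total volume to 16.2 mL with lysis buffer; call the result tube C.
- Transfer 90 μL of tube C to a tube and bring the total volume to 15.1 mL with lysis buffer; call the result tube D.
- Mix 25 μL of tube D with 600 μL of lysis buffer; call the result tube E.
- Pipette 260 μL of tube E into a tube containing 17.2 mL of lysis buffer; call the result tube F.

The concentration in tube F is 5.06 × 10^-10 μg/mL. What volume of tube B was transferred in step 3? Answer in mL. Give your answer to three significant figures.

Step 1: 0.28 mL brought to 24 mL → factor 24/0.28 = 85.714
Step 2: 375 μL brought to 2500 μL → factor 2500/375 = 6.6667
Step 3: v brought to 16.2 mL → factor = 16.2 mL/v
Step 4: 90 μL brought to 15.1 mL → factor 15100/90 = 167.78
Step 5: 25 μL + 600 μL = 625 μL total → factor 625/25 = 25
Step 6: 260 μL + 17.2 mL = 17460 μL total → factor 17460/260 = 67.154
Product of known-step factors = 1.6096 × 10^8
Overall factor = 12.0 μg/mL / (5.06 × 10^-10 μg/mL) = 2.3715 × 10^10
Step-3 factor = 2.3715 × 10^10 / 1.6096 × 10^8 = 147.34
v = 16.2 mL / 147.34 = 0.110 mL

0.110 mL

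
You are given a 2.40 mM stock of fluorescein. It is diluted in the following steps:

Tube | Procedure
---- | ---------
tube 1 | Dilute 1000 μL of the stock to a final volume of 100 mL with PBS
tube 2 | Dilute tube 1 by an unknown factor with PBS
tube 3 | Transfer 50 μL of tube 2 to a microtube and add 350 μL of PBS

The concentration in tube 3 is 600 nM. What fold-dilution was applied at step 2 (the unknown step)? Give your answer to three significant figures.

Step 1: 1000 μL brought to 100 mL → factor 1 × 10^5/1000 = 100
Step 2: unknown factor x
Step 3: 50 μL + 350 μL = 400 μL total → factor 400/50 = 8
Product of known-step factors = 800
Overall factor = 2.40 mM / (600 nM) = 4000
x = 4000 / 800 = 5.00

5.00-fold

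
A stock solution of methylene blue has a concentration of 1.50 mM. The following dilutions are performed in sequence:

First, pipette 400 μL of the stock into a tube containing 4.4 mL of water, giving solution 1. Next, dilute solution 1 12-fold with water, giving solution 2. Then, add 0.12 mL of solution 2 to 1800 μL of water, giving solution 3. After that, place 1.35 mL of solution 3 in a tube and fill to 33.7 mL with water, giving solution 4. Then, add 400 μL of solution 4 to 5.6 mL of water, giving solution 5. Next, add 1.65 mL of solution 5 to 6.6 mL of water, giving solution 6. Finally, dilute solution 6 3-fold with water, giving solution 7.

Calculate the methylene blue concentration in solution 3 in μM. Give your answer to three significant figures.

0.651 μM

Step 1: 400 μL + 4.4 mL = 4800 μL total → factor 4800/400 = 12
Step 2: 12-fold → factor 12
Step 3: 0.12 mL + 1800 μL = 1.92 mL total → factor 1.92/0.12 = 16
Dilution factor through solution 3 = 12 × 12 × 16 = 2304
[solution 3] = 1.50 mM / 2304 = 0.0006510 mM = 0.651 μM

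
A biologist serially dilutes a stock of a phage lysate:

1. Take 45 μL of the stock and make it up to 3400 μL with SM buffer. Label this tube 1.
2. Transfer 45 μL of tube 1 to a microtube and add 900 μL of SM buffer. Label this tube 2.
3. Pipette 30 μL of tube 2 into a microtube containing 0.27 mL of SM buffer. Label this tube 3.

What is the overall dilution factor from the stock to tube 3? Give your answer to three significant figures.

1.59 × 10^4

Step 1: 45 μL brought to 3400 μL → factor 3400/45 = 75.556
Step 2: 45 μL + 900 μL = 945 μL total → factor 945/45 = 21
Step 3: 30 μL + 0.27 mL = 300 μL total → factor 300/30 = 10
Overall dilution factor = 75.556 × 21 × 10 = 15867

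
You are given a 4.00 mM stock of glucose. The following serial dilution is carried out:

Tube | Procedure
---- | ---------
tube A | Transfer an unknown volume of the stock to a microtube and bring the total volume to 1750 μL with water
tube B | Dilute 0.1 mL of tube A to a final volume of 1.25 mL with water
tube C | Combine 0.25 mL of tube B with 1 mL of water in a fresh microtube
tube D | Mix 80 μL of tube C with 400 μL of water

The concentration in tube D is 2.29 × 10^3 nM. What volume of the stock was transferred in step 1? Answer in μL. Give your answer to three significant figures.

Step 1: v brought to 1750 μL → factor = 1750 μL/v
Step 2: 0.1 mL brought to 1.25 mL → factor 1.25/0.1 = 12.5
Step 3: 0.25 mL + 1 mL = 1.25 mL total → factor 1.25/0.25 = 5
Step 4: 80 μL + 400 μL = 480 μL total → factor 480/80 = 6
Product of known-step factors = 375
Overall factor = 4.00 mM / (2.29 × 10^3 nM) = 1746.7
Step-1 factor = 1746.7 / 375 = 4.6579
v = 1750 μL / 4.6579 = 376 μL

376 μL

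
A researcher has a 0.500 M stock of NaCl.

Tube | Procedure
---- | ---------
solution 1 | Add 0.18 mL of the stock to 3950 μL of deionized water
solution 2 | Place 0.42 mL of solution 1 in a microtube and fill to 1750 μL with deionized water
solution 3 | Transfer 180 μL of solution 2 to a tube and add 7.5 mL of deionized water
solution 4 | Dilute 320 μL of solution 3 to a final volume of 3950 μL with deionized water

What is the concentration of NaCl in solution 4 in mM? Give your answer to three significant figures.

Step 1: 0.18 mL + 3950 μL = 4.13 mL total → factor 4.13/0.18 = 22.944
Step 2: 0.42 mL brought to 1750 μL → factor 1.75/0.42 = 4.1667
Step 3: 180 μL + 7.5 mL = 7680 μL total → factor 7680/180 = 42.667
Step 4: 320 μL brought to 3950 μL → factor 3950/320 = 12.344
Overall dilution factor = 22.944 × 4.1667 × 42.667 × 12.344 = 50350
Final = 0.500 M / 50350 = 9.930 × 10^-6 M = 0.00993 mM

0.00993 mM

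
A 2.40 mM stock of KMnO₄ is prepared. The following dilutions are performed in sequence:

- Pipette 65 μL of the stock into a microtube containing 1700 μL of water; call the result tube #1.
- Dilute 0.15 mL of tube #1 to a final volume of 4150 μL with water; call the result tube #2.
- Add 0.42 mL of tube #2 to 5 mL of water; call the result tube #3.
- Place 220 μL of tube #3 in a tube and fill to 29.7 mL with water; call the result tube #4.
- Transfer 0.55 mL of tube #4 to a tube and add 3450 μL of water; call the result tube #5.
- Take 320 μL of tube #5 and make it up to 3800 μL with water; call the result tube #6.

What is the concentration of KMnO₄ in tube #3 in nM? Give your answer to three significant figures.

248 nM

Step 1: 65 μL + 1700 μL = 1765 μL total → factor 1765/65 = 27.154
Step 2: 0.15 mL brought to 4150 μL → factor 4.15/0.15 = 27.667
Step 3: 0.42 mL + 5 mL = 5.42 mL total → factor 5.42/0.42 = 12.905
Dilution factor through tube #3 = 27.154 × 27.667 × 12.905 = 9694.8
[tube #3] = 2.40 mM / 9694.8 = 0.0002476 mM = 248 nM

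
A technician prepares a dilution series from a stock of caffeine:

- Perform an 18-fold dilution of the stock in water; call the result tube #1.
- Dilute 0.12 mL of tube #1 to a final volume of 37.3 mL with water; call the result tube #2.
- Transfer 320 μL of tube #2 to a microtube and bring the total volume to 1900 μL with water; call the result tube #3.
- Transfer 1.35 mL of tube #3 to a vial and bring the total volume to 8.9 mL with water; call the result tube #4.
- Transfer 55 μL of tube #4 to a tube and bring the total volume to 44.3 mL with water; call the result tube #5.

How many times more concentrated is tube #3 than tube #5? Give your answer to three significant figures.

5.31 × 10^3

Step 1: 18-fold → factor 18
Step 2: 0.12 mL brought to 37.3 mL → factor 37.3/0.12 = 310.83
Step 3: 320 μL brought to 1900 μL → factor 1900/320 = 5.9375
Step 4: 1.35 mL brought to 8.9 mL → factor 8.9/1.35 = 6.5926
Step 5: 55 μL brought to 44.3 mL → factor 44300/55 = 805.45
Dilution factor to tube #3 = 33220; to tube #5 = 1.764 × 10^8
[tube #3]/[tube #5] = (factor to tube #5)/(factor to tube #3) = 1.764 × 10^8/33220 = 5.31 × 10^3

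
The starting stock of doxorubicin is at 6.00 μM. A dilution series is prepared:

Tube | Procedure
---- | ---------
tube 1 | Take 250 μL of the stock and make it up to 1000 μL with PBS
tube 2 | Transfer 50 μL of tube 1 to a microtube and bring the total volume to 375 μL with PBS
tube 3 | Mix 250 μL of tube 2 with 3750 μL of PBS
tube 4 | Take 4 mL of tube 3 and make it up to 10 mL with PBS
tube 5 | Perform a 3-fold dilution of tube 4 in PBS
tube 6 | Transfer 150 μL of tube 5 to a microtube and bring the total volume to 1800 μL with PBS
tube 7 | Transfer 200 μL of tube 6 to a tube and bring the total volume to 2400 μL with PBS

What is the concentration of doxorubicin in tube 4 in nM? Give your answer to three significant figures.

5.00 nM

Step 1: 250 μL brought to 1000 μL → factor 1000/250 = 4
Step 2: 50 μL brought to 375 μL → factor 375/50 = 7.5
Step 3: 250 μL + 3750 μL = 4000 μL total → factor 4000/250 = 16
Step 4: 4 mL brought to 10 mL → factor 10/4 = 2.5
Dilution factor through tube 4 = 4 × 7.5 × 16 × 2.5 = 1200
[tube 4] = 6.00 μM / 1200 = 0.005000 μM = 5.00 nM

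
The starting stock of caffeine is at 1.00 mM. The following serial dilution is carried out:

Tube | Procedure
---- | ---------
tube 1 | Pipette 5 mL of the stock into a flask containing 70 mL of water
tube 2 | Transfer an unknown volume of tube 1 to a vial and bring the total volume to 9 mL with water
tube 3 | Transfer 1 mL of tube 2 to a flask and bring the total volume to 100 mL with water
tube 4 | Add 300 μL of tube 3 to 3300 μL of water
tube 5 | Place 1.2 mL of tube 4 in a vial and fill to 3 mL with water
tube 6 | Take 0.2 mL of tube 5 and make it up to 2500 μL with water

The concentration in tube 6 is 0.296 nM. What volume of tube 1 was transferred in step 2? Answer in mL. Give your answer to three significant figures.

Step 1: 5 mL + 70 mL = 75 mL total → factor 75/5 = 15
Step 2: v brought to 9 mL → factor = 9 mL/v
Step 3: 1 mL brought to 100 mL → factor 100/1 = 100
Step 4: 300 μL + 3300 μL = 3600 μL total → factor 3600/300 = 12
Step 5: 1.2 mL brought to 3 mL → factor 3/1.2 = 2.5
Step 6: 0.2 mL brought to 2500 μL → factor 2.5/0.2 = 12.5
Product of known-step factors = 5.625 × 10^5
Overall factor = 1.00 mM / (0.296 nM) = 3.3784 × 10^6
Step-2 factor = 3.3784 × 10^6 / 5.625 × 10^5 = 6.006
v = 9 mL / 6.006 = 1.50 mL

1.50 mL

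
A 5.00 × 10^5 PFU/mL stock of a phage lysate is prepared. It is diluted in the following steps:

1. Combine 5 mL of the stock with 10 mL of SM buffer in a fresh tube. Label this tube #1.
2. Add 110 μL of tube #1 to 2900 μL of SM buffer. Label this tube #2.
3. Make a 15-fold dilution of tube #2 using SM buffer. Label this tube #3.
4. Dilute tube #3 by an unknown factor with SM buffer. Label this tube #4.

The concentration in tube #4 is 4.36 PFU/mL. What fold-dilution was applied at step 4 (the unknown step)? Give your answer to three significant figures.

Step 1: 5 mL + 10 mL = 15 mL total → factor 15/5 = 3
Step 2: 110 μL + 2900 μL = 3010 μL total → factor 3010/110 = 27.364
Step 3: 15-fold → factor 15
Step 4: unknown factor x
Product of known-step factors = 1231.4
Overall factor = 5.00 × 10^5 PFU/mL / (4.36 PFU/mL) = 1.1468 × 10^5
x = 1.1468 × 10^5 / 1231.4 = 93.1

93.1-fold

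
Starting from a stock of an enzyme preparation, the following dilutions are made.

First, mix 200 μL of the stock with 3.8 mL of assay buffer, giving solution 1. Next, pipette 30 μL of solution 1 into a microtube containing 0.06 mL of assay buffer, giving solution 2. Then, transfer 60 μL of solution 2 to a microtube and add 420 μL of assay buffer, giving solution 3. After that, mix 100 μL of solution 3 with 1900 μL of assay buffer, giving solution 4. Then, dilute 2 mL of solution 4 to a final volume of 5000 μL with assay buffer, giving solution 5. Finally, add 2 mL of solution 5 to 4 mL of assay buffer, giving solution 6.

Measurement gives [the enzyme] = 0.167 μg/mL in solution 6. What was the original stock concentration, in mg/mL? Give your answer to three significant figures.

Step 1: 200 μL + 3.8 mL = 4000 μL total → factor 4000/200 = 20
Step 2: 30 μL + 0.06 mL = 90 μL total → factor 90/30 = 3
Step 3: 60 μL + 420 μL = 480 μL total → factor 480/60 = 8
Step 4: 100 μL + 1900 μL = 2000 μL total → factor 2000/100 = 20
Step 5: 2 mL brought to 5000 μL → factor 5/2 = 2.5
Step 6: 2 mL + 4 mL = 6 mL total → factor 6/2 = 3
Overall dilution factor = 20 × 3 × 8 × 20 × 2.5 × 3 = 72000
Stock = 0.167 μg/mL × 72000 = 1.202 × 10^4 μg/mL = 12.0 mg/mL

12.0 mg/mL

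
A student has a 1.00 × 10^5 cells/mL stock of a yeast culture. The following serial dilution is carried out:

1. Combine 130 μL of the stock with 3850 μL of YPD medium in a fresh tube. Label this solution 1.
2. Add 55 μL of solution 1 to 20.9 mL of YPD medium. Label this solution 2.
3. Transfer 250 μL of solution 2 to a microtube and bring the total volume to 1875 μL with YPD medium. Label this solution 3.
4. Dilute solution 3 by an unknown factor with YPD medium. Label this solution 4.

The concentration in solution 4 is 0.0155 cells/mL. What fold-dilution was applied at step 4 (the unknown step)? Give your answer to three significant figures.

73.7-fold

Step 1: 130 μL + 3850 μL = 3980 μL total → factor 3980/130 = 30.615
Step 2: 55 μL + 20.9 mL = 20955 μL total → factor 20955/55 = 381
Step 3: 250 μL brought to 1875 μL → factor 1875/250 = 7.5
Step 4: unknown factor x
Product of known-step factors = 87483
Overall factor = 1.00 × 10^5 cells/mL / (0.0155 cells/mL) = 6.4516 × 10^6
x = 6.4516 × 10^6 / 87483 = 73.7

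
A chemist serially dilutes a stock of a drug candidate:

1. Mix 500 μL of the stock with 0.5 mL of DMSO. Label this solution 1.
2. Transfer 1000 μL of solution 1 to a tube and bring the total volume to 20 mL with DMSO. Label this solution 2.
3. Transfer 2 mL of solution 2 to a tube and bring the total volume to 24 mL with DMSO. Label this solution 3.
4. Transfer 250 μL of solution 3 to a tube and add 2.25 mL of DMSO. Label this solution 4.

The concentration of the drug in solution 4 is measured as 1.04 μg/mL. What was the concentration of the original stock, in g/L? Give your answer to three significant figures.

4.99 g/L

Step 1: 500 μL + 0.5 mL = 1000 μL total → factor 1000/500 = 2
Step 2: 1000 μL brought to 20 mL → factor 20000/1000 = 20
Step 3: 2 mL brought to 24 mL → factor 24/2 = 12
Step 4: 250 μL + 2.25 mL = 2500 μL total → factor 2500/250 = 10
Overall dilution factor = 2 × 20 × 12 × 10 = 4800
Stock = 1.04 μg/mL × 4800 = 4992 μg/mL = 4.99 g/L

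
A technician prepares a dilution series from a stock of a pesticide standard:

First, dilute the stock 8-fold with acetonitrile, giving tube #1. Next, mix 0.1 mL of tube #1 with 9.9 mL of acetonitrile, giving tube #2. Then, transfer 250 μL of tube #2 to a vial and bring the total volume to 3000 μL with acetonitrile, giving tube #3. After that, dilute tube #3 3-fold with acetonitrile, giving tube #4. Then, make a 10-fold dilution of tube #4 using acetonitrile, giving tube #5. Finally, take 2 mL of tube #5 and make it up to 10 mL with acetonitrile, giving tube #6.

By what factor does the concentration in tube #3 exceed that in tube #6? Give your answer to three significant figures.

Step 1: 8-fold → factor 8
Step 2: 0.1 mL + 9.9 mL = 10 mL total → factor 10/0.1 = 100
Step 3: 250 μL brought to 3000 μL → factor 3000/250 = 12
Step 4: 3-fold → factor 3
Step 5: 10-fold → factor 10
Step 6: 2 mL brought to 10 mL → factor 10/2 = 5
Dilution factor to tube #3 = 9600; to tube #6 = 1.44 × 10^6
[tube #3]/[tube #6] = (factor to tube #6)/(factor to tube #3) = 1.44 × 10^6/9600 = 150

150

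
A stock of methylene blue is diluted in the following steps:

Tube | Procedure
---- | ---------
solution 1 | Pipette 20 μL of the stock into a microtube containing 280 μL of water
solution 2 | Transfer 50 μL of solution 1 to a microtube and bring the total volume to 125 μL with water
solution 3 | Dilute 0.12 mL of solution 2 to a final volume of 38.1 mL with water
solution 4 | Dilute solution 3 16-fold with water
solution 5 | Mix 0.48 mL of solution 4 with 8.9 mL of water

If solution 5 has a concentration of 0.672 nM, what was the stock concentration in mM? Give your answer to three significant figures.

Step 1: 20 μL + 280 μL = 300 μL total → factor 300/20 = 15
Step 2: 50 μL brought to 125 μL → factor 125/50 = 2.5
Step 3: 0.12 mL brought to 38.1 mL → factor 38.1/0.12 = 317.5
Step 4: 16-fold → factor 16
Step 5: 0.48 mL + 8.9 mL = 9.38 mL total → factor 9.38/0.48 = 19.542
Overall dilution factor = 15 × 2.5 × 317.5 × 16 × 19.542 = 3.7227 × 10^6
Stock = 0.672 nM × 3.7227 × 10^6 = 2.502 × 10^6 nM = 2.50 mM

2.50 mM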